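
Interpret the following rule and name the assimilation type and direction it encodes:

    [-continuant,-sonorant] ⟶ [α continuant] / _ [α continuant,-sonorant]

regressive manner assimilation

The shared variable α links the value of [continuant] on the target to that of the neighbouring obstruent. [continuant] distinguishes stops from fricatives — a manner-of-articulation feature — so this is manner assimilation.
Since the environment is written after the underscore, the trigger follows the target; the direction is regressive.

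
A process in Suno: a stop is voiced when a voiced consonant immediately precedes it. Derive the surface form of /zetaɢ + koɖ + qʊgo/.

The rule targets /k/ (voiceless velar stop), which sits after the trigger /ɢ/ (voiced).
The voiced velar stop is [g], so /k/ → [g].
At the second juncture, /q/ likewise becomes [ɢ] adjacent to /ɖ/.

[zetaɢgoɖɢʊgo]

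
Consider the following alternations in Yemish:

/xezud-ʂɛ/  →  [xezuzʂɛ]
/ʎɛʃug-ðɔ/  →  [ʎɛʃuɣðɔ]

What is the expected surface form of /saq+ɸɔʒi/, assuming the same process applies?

The data show regressive manner assimilation: /d/ → [z] before /ʂ/; /g/ → [ɣ] before /ð/. In each pair only manner changes, matching the following consonant, while place and voice stay constant.
The rule targets /q/ (voiceless uvular stop), which sits before the trigger /ɸ/ (fricative).
Changing only its manner to fricative gives [χ] — the voiceless uvular fricative.

[saχɸɔʒi]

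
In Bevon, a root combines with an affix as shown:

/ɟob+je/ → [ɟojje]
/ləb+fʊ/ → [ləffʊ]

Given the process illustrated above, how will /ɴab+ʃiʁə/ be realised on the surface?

The data show regressive total assimilation (/b/ → [j] before /j/; /b/ → [f] before /f/): in every case the target segment becomes identical to its following neighbour, copying more than a single feature.
/b/ is the segment targeted by the rule; it sits immediately before /ʃ/, so it assimilates completely and surfaces as [ʃ].

[ɴaʃʃiʁə]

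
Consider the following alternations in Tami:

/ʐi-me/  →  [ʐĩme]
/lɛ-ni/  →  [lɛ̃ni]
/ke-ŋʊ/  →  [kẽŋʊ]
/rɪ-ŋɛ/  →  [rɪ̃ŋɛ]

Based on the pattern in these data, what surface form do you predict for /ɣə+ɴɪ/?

The data show regressive nasality assimilation (vowel nasalisation): /i/ → [ĩ] before /m/; /ɛ/ → [ɛ̃] before /n/; /e/ → [ẽ] before /ŋ/; /ɪ/ → [ɪ̃] before /ŋ/ — a vowel is nasalised by an immediately following nasal consonant.
/ə/ sits next to the nasal /ɴ/ and is therefore nasalised to [ə̃].

[ɣə̃ɴɪ]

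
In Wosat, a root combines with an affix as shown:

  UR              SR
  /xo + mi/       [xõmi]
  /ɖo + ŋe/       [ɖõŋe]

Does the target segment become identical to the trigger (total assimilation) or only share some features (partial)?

The vowel /o/ surfaces as nasalised [õ] next to the following nasal /m/ — it has acquired the [+nasal] feature of its neighbour.
The other form shows the same pattern: /o/ → [õ] before /ŋ/ — each time a vowel is nasalised next to a following nasal.

partial assimilation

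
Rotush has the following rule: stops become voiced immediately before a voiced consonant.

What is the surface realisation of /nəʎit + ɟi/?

[nəʎidɟi]

The rule targets /t/ (voiceless alveolar stop), which sits before the trigger /ɟ/ (voiced).
A voiced alveolar stop is [d], so the surface segment is [d].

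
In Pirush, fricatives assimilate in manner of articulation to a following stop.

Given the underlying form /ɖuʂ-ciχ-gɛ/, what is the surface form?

[ɖuʈciqgɛ]

The rule targets /ʂ/ (voiceless retroflex fricative), which sits before the trigger /c/ (stop).
A voiceless retroflex stop is [ʈ], so the surface segment is [ʈ].
The same rule applies at the second boundary: /χ/ → [q] next to /g/.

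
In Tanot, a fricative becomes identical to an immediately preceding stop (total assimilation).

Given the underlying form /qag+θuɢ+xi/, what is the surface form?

/θ/ is the segment targeted by the rule; it sits immediately after /g/, so it assimilates completely and surfaces as [g].
The same rule applies at the second boundary: /x/ → [ɢ] next to /ɢ/.

[qagguɢɢi]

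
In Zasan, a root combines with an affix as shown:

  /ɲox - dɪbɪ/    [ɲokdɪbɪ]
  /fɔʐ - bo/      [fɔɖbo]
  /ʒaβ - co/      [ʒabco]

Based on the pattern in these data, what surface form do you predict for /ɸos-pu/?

The data show regressive manner assimilation: /x/ → [k] before /d/; /ʐ/ → [ɖ] before /b/; /β/ → [b] before /c/. In each pair only manner changes, matching the following consonant, while place and voice stay constant.
/s/ is a voiceless alveolar fricative. The following trigger /p/ is a stop, so /s/ must become a stop as well.
A voiceless alveolar stop is [t], so the surface segment is [t].

[ɸotpu]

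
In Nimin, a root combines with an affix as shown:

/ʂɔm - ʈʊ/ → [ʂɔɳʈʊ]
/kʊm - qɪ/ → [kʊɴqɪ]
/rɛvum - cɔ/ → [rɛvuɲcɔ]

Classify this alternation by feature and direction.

Comparing underlying and surface forms, /m/ → [ɳ] is the alternation; the neighbouring /ʈ/ is constant.
The change bilabial → retroflex matches the place of the following /ʈ/, identifying this as place assimilation.
Manner and voice are unchanged, so the assimilation is partial, not total.
The same holds elsewhere in the data: /m/ → [ɴ] before /q/ (bilabial → uvular, matching uvular); /m/ → [ɲ] before /c/ (bilabial → palatal, matching palatal) — only place changes, and always toward the following segment.
Since the segment that changes precedes the conditioning segment, the assimilation is regressive.

regressive place assimilation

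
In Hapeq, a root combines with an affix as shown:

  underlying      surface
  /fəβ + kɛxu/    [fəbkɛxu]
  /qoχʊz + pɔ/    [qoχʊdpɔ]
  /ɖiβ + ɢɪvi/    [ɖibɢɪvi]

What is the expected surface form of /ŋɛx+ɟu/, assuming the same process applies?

[ŋɛkɟu]

The data show regressive manner assimilation: /β/ → [b] before /k/; /z/ → [d] before /p/; /β/ → [b] before /ɢ/. In each pair only manner changes, matching the following consonant, while place and voice stay constant.
/x/ is a voiceless velar fricative. The following trigger /ɟ/ is a stop, so /x/ must become a stop as well.
The voiceless velar stop is [k], so /x/ → [k].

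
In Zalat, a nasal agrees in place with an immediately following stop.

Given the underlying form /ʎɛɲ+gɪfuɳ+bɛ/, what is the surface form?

/ɲ/ is a voiced palatal nasal. The following trigger /g/ is velar, so /ɲ/ must become velar as well.
Changing only its place to velar gives [ŋ] — the voiced velar nasal.
At the second juncture, /ɳ/ likewise becomes [m] adjacent to /b/.

[ʎɛŋgɪfumbɛ]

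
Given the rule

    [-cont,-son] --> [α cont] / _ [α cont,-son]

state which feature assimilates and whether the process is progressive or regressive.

regressive manner assimilation

The shared variable α links the value of [cont] on the target to that of the neighbouring obstruent. [cont] distinguishes stops from fricatives — a manner-of-articulation feature — so this is manner assimilation.
The conditioning segment sits to the right of the focus bar, meaning the trigger follows the segment that changes — regressive assimilation.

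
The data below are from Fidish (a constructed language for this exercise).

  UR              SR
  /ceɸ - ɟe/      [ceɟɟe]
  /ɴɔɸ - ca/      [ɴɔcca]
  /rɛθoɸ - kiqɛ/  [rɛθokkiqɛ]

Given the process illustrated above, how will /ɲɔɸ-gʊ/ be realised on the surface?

The data show regressive total assimilation (/ɸ/ → [ɟ] before /ɟ/; /ɸ/ → [c] before /c/; /ɸ/ → [k] before /k/): in every case the target segment becomes identical to its following neighbour, copying more than a single feature.
/ɸ/ is the segment targeted by the rule; it sits immediately before /g/, so it assimilates completely and surfaces as [g].

[ɲɔggʊ]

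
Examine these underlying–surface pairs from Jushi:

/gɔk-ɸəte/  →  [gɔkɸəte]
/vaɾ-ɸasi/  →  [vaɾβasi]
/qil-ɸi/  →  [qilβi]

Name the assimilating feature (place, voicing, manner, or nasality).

voicing

Comparing underlying and surface forms, /ɸ/ → [β] is the alternation; the neighbouring /ɾ/ is constant.
/ɸ/ is voiceless while /ɾ/ is voiced; the output [β] is voiced, matching the trigger — so the feature that spreads is voicing.
Checking the remaining alternation: /ɸ/ → [β] after /l/ (voiceless → voiced, matching voiced) — only voicing changes, and always toward the preceding segment.
Nothing changes in [gɔkɸəte]: there the adjacent consonants already agree in voicing (/ɸ/ and /k/ are both voiceless), so this form is consistent with the same rule.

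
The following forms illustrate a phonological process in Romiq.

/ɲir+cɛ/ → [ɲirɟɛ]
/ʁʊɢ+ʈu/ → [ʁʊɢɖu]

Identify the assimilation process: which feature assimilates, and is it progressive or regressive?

Underlying /c/ is realised as [ɟ] next to /r/; /r/ itself does not change.
/c/ is voiceless while /r/ is voiced; the output [ɟ] is voiced, matching the trigger — so the feature that spreads is voicing.
Place and manner are unchanged, so the assimilation is partial, not total.
The same holds elsewhere in the data: /ʈ/ → [ɖ] after /ɢ/ (voiceless → voiced, matching voiced) — only voicing changes, and always toward the preceding segment.
Since the segment that changes follows the conditioning segment, the assimilation is progressive.

progressive voicing assimilation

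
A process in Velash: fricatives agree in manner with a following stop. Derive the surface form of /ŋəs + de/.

/s/ is a voiceless alveolar fricative. The following trigger /d/ is a stop, so /s/ must become a stop as well.
The voiceless alveolar stop is [t], so /s/ → [t].

[ŋətde]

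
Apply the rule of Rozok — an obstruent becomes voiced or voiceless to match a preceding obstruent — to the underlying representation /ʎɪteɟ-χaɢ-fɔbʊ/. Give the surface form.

[ʎɪteɟʁaɢvɔbʊ]

The rule targets /χ/ (voiceless uvular fricative), which sits after the trigger /ɟ/ (voiced).
The voiced uvular fricative is [ʁ], so /χ/ → [ʁ].
The same rule applies at the second boundary: /f/ → [v] next to /ɢ/.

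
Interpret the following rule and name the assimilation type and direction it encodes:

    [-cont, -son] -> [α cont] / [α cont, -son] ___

progressive manner assimilation

The rule copies [cont] (continuancy) from the environment onto the target stops; since [±cont] encodes the stop/fricative manner contrast, the assimilating dimension is manner.
Since the environment is written before the underscore, the trigger precedes the target; the direction is progressive.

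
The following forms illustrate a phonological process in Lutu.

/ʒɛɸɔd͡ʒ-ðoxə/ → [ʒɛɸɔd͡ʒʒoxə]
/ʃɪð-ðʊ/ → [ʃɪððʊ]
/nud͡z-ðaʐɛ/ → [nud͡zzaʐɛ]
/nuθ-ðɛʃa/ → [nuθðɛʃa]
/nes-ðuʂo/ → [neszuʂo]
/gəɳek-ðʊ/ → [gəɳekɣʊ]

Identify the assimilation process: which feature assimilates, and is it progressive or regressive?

The segment that alternates is /ð/, which surfaces as [ʒ] when adjacent to /d͡ʒ/.
/ð/ is dental while /d͡ʒ/ is postalveolar; the output [ʒ] is postalveolar, matching the trigger — so the feature that spreads is place.
Manner and voice are unchanged, so the assimilation is partial, not total.
The other alternating forms pattern the same way: /ð/ → [z] after /d͡z/ (dental → alveolar, matching alveolar); /ð/ → [z] after /s/ (dental → alveolar, matching alveolar); /ð/ → [ɣ] after /k/ (dental → velar, matching velar) — only place changes, and always toward the preceding segment.
Nothing changes in [ʃɪððʊ], [nuθðɛʃa]: there the adjacent consonants already agree in place (/ð/ and /ð/ are both dental; /ð/ and /θ/ are both dental), so these forms are consistent with the same rule.
Since the segment that changes follows the conditioning segment, the assimilation is progressive.

progressive place assimilation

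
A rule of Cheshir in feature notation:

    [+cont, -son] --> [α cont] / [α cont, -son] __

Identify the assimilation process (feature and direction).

The shared variable α links the value of [cont] on the target to that of the neighbouring obstruent. [cont] distinguishes stops from fricatives — a manner-of-articulation feature — so this is manner assimilation.
The conditioning segment sits to the left of the focus bar, meaning the trigger precedes the segment that changes — progressive assimilation.

progressive manner assimilation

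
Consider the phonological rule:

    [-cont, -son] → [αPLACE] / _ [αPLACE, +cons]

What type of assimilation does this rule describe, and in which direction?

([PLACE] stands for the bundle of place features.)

regressive place assimilation

The rule copies the place features (abbreviated [PLACE]) from the environment onto the target, so the assimilating feature is place.
The conditioning segment sits to the right of the focus bar, meaning the trigger follows the segment that changes — regressive assimilation.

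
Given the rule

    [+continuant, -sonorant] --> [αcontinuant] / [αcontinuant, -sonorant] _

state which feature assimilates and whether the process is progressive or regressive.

The rule copies [continuant] (continuancy) from the environment onto the target fricatives; since [±continuant] encodes the stop/fricative manner contrast, the assimilating dimension is manner.
The conditioning segment sits to the left of the focus bar, meaning the trigger precedes the segment that changes — progressive assimilation.

progressive manner assimilation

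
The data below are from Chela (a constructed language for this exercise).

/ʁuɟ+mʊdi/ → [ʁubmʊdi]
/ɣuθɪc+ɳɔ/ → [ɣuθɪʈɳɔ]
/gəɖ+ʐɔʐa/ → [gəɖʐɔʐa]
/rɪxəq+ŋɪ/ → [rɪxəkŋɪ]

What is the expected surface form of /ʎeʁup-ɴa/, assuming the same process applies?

The data show regressive place assimilation: /ɟ/ → [b] before /m/; /c/ → [ʈ] before /ɳ/; /q/ → [k] before /ŋ/. In each pair only place changes, matching the following consonant, while manner and voice stay constant.
Nothing changes in [gəɖʐɔʐa]: there the adjacent consonants already agree in place (/ɖ/ and /ʐ/ are both retroflex), so this form is consistent with the same rule.
/p/ is a voiceless bilabial stop. The following trigger /ɴ/ is uvular, so /p/ must become uvular as well.
Changing only its place to uvular gives [q] — the voiceless uvular stop.

[ʎeʁuqɴa]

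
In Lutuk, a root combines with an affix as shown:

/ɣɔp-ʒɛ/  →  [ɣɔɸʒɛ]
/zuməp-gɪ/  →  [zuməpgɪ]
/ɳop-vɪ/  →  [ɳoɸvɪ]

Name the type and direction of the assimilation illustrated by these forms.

regressive manner assimilation

Comparing underlying and surface forms, /p/ → [ɸ] is the alternation; the neighbouring /ʒ/ is constant.
/p/ is a stop while /ʒ/ is a fricative; the output [ɸ] is a fricative, matching the trigger — so the feature that spreads is manner.
Place and voice are unchanged, so the assimilation is partial, not total.
The same holds elsewhere in the data: /p/ → [ɸ] before /v/ (stop → fricative, matching a fricative) — only manner changes, and always toward the following segment.
Nothing changes in [zuməpgɪ]: there the adjacent consonants already agree in manner (/p/ and /g/ are both stops), so this form is consistent with the same rule.
The trigger is the following segment, so the direction is regressive (anticipatory).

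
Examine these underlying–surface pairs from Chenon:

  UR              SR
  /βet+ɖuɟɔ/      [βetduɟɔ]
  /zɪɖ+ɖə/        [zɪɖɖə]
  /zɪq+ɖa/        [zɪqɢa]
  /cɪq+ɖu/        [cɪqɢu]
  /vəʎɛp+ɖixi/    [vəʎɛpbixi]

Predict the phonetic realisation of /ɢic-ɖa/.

The data show progressive place assimilation: /ɖ/ → [d] after /t/; /ɖ/ → [ɢ] after /q/; /ɖ/ → [b] after /p/. In each pair only place changes, matching the preceding consonant, while manner and voice stay constant.
No alternation appears in [zɪɖɖə]: there the adjacent consonants already agree in place (/ɖ/ and /ɖ/ are both retroflex), so this form is consistent with the same rule.
/ɖ/ is a voiced retroflex stop. The preceding trigger /c/ is palatal, so /ɖ/ must become palatal as well.
Changing only its place to palatal gives [ɟ] — the voiced palatal stop.

[ɢicɟa]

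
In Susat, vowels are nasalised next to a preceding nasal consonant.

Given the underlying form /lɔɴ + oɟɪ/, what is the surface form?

/o/ sits next to the nasal /ɴ/ and is therefore nasalised to [õ].

[lɔɴõɟɪ]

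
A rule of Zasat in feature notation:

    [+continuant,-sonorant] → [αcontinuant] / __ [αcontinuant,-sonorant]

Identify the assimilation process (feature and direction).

The rule copies [continuant] (continuancy) from the environment onto the target fricatives; since [±continuant] encodes the stop/fricative manner contrast, the assimilating dimension is manner.
The conditioning segment sits to the right of the focus bar, meaning the trigger follows the segment that changes — regressive assimilation.

regressive manner assimilation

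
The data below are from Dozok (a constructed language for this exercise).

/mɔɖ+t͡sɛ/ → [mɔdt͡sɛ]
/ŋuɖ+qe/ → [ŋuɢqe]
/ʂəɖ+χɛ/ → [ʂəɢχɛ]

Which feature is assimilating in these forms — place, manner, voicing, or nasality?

Underlying /ɖ/ is realised as [d] next to /t͡s/; /t͡s/ itself does not change.
The change retroflex → alveolar matches the place of the following /t͡s/, identifying this as place assimilation.
The other alternating forms pattern the same way: /ɖ/ → [ɢ] before /q/ (retroflex → uvular, matching uvular); /ɖ/ → [ɢ] before /χ/ (retroflex → uvular, matching uvular) — only place changes, and always toward the following segment.

place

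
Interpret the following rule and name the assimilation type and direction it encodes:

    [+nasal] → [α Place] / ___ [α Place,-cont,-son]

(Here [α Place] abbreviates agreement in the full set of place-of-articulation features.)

regressive place assimilation

The rule copies the place features (abbreviated [Place]) from the environment onto the target, so the assimilating feature is place.
The conditioning segment sits to the right of the focus bar, meaning the trigger follows the segment that changes — regressive assimilation.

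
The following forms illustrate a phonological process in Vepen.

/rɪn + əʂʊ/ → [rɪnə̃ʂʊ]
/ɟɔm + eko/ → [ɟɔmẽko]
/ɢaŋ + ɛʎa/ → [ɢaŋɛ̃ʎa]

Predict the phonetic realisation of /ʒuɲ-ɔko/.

The data show progressive nasality assimilation (vowel nasalisation): /ə/ → [ə̃] after /n/; /e/ → [ẽ] after /m/; /ɛ/ → [ɛ̃] after /ŋ/ — a vowel is nasalised by an immediately preceding nasal consonant.
The vowel /ɔ/ is adjacent to the preceding nasal /ɲ/, so it acquires [+nasal] and surfaces as [ɔ̃].

[ʒuɲɔ̃ko]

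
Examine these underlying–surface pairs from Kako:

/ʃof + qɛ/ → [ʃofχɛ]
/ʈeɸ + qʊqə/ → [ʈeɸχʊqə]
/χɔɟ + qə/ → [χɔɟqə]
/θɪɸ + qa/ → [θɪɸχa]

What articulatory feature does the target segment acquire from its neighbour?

manner

The segment that alternates is /q/, which surfaces as [χ] when adjacent to /f/.
/q/ is a stop while /f/ is a fricative; the output [χ] is a fricative, matching the trigger — so the feature that spreads is manner.
The other alternating form patterns the same way: /q/ → [χ] after /ɸ/ (stop → fricative, matching a fricative) — only manner changes, and always toward the preceding segment.
Nothing changes in [χɔɟqə]: there the adjacent consonants already agree in manner (/q/ and /ɟ/ are both stops), so this form is consistent with the same rule.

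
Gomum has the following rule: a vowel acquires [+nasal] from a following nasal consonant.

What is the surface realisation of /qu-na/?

/u/ sits next to the nasal /n/ and is therefore nasalised to [ũ].

[qũna]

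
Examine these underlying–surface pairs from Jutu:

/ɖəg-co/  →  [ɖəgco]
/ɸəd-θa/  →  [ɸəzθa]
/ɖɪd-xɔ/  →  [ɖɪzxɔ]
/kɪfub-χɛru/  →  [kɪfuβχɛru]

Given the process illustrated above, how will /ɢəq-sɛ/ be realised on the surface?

The data show regressive manner assimilation: /d/ → [z] before /θ/; /d/ → [z] before /x/; /b/ → [β] before /χ/. In each pair only manner changes, matching the following consonant, while place and voice stay constant.
Nothing changes in [ɖəgco]: there the adjacent consonants already agree in manner (/g/ and /c/ are both stops), so this form is consistent with the same rule.
/q/ is a voiceless uvular stop. The following trigger /s/ is a fricative, so /q/ must become a fricative as well.
Changing only its manner to fricative gives [χ] — the voiceless uvular fricative.

[ɢəχsɛ]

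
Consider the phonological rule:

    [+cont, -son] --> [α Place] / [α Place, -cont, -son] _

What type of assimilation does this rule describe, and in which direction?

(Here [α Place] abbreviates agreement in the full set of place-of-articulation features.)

progressive place assimilation

The shared variable α links the value of the place features (abbreviated [Place]) on the target to the same value on the neighbouring segment, so place is the feature that assimilates.
The conditioning segment sits to the left of the focus bar, meaning the trigger precedes the segment that changes — progressive assimilation.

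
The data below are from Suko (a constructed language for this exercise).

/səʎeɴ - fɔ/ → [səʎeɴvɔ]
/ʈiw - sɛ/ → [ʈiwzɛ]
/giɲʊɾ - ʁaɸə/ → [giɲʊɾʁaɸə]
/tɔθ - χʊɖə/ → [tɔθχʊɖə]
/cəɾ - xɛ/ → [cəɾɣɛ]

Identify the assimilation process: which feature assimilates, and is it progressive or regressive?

The segment that alternates is /f/, which surfaces as [v] when adjacent to /ɴ/.
/f/ is voiceless while /ɴ/ is voiced; the output [v] is voiced, matching the trigger — so the feature that spreads is voicing.
Place and manner are unchanged, so the assimilation is partial, not total.
The other alternating forms pattern the same way: /s/ → [z] after /w/ (voiceless → voiced, matching voiced); /x/ → [ɣ] after /ɾ/ (voiceless → voiced, matching voiced) — only voicing changes, and always toward the preceding segment.
Nothing changes in [giɲʊɾʁaɸə], [tɔθχʊɖə]: there the adjacent consonants already agree in voicing (/ʁ/ and /ɾ/ are both voiced; /χ/ and /θ/ are both voiceless), so these forms are consistent with the same rule.
The trigger is the preceding segment, so the direction is progressive (perseverative).

progressive voicing assimilation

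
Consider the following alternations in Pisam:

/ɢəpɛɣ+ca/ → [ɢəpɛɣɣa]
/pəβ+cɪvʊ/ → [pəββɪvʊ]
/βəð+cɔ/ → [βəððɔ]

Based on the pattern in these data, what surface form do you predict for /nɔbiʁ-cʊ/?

[nɔbiʁʁʊ]

The data show progressive total assimilation (/c/ → [ɣ] after /ɣ/; /c/ → [β] after /β/; /c/ → [ð] after /ð/): in every case the target segment becomes identical to its preceding neighbour, copying more than a single feature.
/c/ is the segment targeted by the rule; it sits immediately after /ʁ/, so it assimilates completely and surfaces as [ʁ].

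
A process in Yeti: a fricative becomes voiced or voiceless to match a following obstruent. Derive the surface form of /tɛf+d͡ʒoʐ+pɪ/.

The rule targets /f/ (voiceless labiodental fricative), which sits before the trigger /d͡ʒ/ (voiced).
The voiced labiodental fricative is [v], so /f/ → [v].
At the second juncture, /ʐ/ likewise becomes [ʂ] adjacent to /p/.

[tɛvd͡ʒoʂpɪ]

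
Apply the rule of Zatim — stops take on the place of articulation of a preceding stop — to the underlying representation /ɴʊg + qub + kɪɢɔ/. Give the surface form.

[ɴʊgkubpɪɢɔ]

/q/ is a voiceless uvular stop. The preceding trigger /g/ is velar, so /q/ must become velar as well.
Changing only its place to velar gives [k] — the voiceless velar stop.
The same rule applies at the second boundary: /k/ → [p] next to /b/.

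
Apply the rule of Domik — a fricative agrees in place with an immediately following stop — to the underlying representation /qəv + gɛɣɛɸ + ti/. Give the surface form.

/v/ is a voiced labiodental fricative. The following trigger /g/ is velar, so /v/ must become velar as well.
A voiced velar fricative is [ɣ], so the surface segment is [ɣ].
At the second juncture, /ɸ/ likewise becomes [s] adjacent to /t/.

[qəɣgɛɣɛsti]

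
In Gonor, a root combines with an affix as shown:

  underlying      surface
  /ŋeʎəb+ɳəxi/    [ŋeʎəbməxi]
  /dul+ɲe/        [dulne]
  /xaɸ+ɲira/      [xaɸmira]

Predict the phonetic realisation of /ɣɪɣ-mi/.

The data show progressive place assimilation: /ɳ/ → [m] after /b/; /ɲ/ → [n] after /l/; /ɲ/ → [m] after /ɸ/. In each pair only place changes, matching the preceding consonant, while manner and voice stay constant.
The rule targets /m/ (voiced bilabial nasal), which sits after the trigger /ɣ/ (velar).
Changing only its place to velar gives [ŋ] — the voiced velar nasal.

[ɣɪɣŋi]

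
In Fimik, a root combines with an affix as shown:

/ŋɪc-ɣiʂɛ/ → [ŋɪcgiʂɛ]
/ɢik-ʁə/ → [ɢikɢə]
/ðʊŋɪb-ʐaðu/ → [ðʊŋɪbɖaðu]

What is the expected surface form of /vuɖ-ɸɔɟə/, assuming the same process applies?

The data show progressive manner assimilation: /ɣ/ → [g] after /c/; /ʁ/ → [ɢ] after /k/; /ʐ/ → [ɖ] after /b/. In each pair only manner changes, matching the preceding consonant, while place and voice stay constant.
/ɸ/ is a voiceless bilabial fricative. The preceding trigger /ɖ/ is a stop, so /ɸ/ must become a stop as well.
Changing only its manner to stop gives [p] — the voiceless bilabial stop.

[vuɖpɔɟə]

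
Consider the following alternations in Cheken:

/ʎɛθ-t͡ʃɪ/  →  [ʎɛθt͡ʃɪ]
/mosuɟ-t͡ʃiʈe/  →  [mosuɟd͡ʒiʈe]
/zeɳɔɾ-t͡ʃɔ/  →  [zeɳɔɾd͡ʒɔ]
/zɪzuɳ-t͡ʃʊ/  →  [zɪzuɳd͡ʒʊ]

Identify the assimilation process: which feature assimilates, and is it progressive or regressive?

Comparing underlying and surface forms, /t͡ʃ/ → [d͡ʒ] is the alternation; the neighbouring /ɟ/ is constant.
/t͡ʃ/ is voiceless while /ɟ/ is voiced; the output [d͡ʒ] is voiced, matching the trigger — so the feature that spreads is voicing.
Place and manner are unchanged, so the assimilation is partial, not total.
The same holds elsewhere in the data: /t͡ʃ/ → [d͡ʒ] after /ɾ/ (voiceless → voiced, matching voiced); /t͡ʃ/ → [d͡ʒ] after /ɳ/ (voiceless → voiced, matching voiced) — only voicing changes, and always toward the preceding segment.
No alternation appears in [ʎɛθt͡ʃɪ]: there the adjacent consonants already agree in voicing (/t͡ʃ/ and /θ/ are both voiceless), so this form is consistent with the same rule.
The trigger is the preceding segment, so the direction is progressive (perseverative).

progressive voicing assimilation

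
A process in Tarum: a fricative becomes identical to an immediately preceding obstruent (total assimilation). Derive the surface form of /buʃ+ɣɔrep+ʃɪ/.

[buʃʃɔreppɪ]

/ɣ/ is the segment targeted by the rule; it sits immediately after /ʃ/, so it assimilates completely and surfaces as [ʃ].
At the second juncture, /ʃ/ likewise becomes [p] adjacent to /p/.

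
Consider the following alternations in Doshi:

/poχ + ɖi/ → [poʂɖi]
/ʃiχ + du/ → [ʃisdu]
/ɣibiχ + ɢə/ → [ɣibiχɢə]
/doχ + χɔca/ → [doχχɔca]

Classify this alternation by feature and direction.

regressive place assimilation

The segment that alternates is /χ/, which surfaces as [ʂ] when adjacent to /ɖ/.
/χ/ is uvular while /ɖ/ is retroflex; the output [ʂ] is retroflex, matching the trigger — so the feature that spreads is place.
Manner and voice are unchanged, so the assimilation is partial, not total.
Checking the remaining alternation: /χ/ → [s] before /d/ (uvular → alveolar, matching alveolar) — only place changes, and always toward the following segment.
No alternation appears in [ɣibiχɢə], [doχχɔca]: there the adjacent consonants already agree in place (/χ/ and /ɢ/ are both uvular; /χ/ and /χ/ are both uvular), so these forms are consistent with the same rule.
Since the segment that changes precedes the conditioning segment, the assimilation is regressive.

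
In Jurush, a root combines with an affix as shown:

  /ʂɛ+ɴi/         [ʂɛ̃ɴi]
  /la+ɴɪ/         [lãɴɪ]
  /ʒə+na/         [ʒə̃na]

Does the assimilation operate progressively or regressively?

regressive

The vowel /ɛ/ surfaces as nasalised [ɛ̃] next to the following nasal /ɴ/ — it has acquired the [+nasal] feature of its neighbour.
The other forms show the same pattern: /a/ → [ã] before /ɴ/; /ə/ → [ə̃] before /n/ — each time a vowel is nasalised next to a following nasal.
Because the conditioning nasal is to the right of the vowel that changes, the process is regressive (anticipatory).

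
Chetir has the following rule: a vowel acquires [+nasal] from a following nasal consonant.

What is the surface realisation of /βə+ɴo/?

[βə̃ɴo]

/ə/ sits next to the nasal /ɴ/ and is therefore nasalised to [ə̃].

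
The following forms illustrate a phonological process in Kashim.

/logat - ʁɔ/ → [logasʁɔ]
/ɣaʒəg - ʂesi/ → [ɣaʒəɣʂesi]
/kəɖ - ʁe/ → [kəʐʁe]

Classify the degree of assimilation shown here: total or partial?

partial assimilation

Underlying /t/ is realised as [s] next to /ʁ/; /ʁ/ itself does not change.
/t/ is a stop while /ʁ/ is a fricative; the output [s] is a fricative, matching the trigger — so the feature that spreads is manner.
Place and voice are unchanged, so the assimilation is partial, not total.
The other alternating forms pattern the same way: /g/ → [ɣ] before /ʂ/ (stop → fricative, matching a fricative); /ɖ/ → [ʐ] before /ʁ/ (stop → fricative, matching a fricative) — only manner changes, and always toward the following segment.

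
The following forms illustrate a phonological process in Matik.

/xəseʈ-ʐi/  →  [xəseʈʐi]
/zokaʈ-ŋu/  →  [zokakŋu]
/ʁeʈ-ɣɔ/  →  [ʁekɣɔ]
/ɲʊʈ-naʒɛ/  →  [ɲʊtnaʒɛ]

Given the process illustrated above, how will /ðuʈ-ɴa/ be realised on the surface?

[ðuqɴa]

The data show regressive place assimilation: /ʈ/ → [k] before /ŋ/; /ʈ/ → [k] before /ɣ/; /ʈ/ → [t] before /n/. In each pair only place changes, matching the following consonant, while manner and voice stay constant.
No alternation appears in [xəseʈʐi]: there the adjacent consonants already agree in place (/ʈ/ and /ʐ/ are both retroflex), so this form is consistent with the same rule.
The rule targets /ʈ/ (voiceless retroflex stop), which sits before the trigger /ɴ/ (uvular).
A voiceless uvular stop is [q], so the surface segment is [q].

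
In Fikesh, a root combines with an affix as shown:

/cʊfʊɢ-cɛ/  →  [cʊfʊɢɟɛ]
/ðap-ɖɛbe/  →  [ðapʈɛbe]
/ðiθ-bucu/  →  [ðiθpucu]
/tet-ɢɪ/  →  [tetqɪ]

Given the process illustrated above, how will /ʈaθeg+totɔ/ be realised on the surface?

The data show progressive voicing assimilation: /c/ → [ɟ] after /ɢ/; /ɖ/ → [ʈ] after /p/; /b/ → [p] after /θ/; /ɢ/ → [q] after /t/. In each pair only voicing changes, matching the preceding consonant, while place and manner stay constant.
The rule targets /t/ (voiceless alveolar stop), which sits after the trigger /g/ (voiced).
A voiced alveolar stop is [d], so the surface segment is [d].

[ʈaθegdotɔ]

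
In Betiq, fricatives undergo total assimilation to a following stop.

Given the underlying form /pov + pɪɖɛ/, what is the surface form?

[poppɪɖɛ]

/v/ is the segment targeted by the rule; it sits immediately before /p/, so it assimilates completely and surfaces as [p].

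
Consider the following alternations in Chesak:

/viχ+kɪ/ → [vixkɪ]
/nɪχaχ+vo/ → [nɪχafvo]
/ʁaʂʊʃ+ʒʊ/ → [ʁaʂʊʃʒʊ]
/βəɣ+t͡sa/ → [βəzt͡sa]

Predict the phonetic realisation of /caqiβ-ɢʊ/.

The data show regressive place assimilation: /χ/ → [x] before /k/; /χ/ → [f] before /v/; /ɣ/ → [z] before /t͡s/. In each pair only place changes, matching the following consonant, while manner and voice stay constant.
Nothing changes in [ʁaʂʊʃʒʊ]: there the adjacent consonants already agree in place (/ʃ/ and /ʒ/ are both postalveolar), so this form is consistent with the same rule.
/β/ is a voiced bilabial fricative. The following trigger /ɢ/ is uvular, so /β/ must become uvular as well.
The voiced uvular fricative is [ʁ], so /β/ → [ʁ].

[caqiʁɢʊ]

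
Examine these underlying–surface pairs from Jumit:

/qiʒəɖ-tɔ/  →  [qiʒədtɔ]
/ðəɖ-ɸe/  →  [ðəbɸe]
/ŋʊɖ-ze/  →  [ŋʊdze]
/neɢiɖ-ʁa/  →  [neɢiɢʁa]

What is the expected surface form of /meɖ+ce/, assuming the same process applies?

[meɟce]

The data show regressive place assimilation: /ɖ/ → [d] before /t/; /ɖ/ → [b] before /ɸ/; /ɖ/ → [d] before /z/; /ɖ/ → [ɢ] before /ʁ/. In each pair only place changes, matching the following consonant, while manner and voice stay constant.
/ɖ/ is a voiced retroflex stop. The following trigger /c/ is palatal, so /ɖ/ must become palatal as well.
Changing only its place to palatal gives [ɟ] — the voiced palatal stop.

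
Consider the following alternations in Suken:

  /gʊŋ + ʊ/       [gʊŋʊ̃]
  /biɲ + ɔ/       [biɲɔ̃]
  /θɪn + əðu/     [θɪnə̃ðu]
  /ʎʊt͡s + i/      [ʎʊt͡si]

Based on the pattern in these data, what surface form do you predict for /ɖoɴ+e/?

[ɖoɴẽ]

The data show progressive nasality assimilation (vowel nasalisation): /ʊ/ → [ʊ̃] after /ŋ/; /ɔ/ → [ɔ̃] after /ɲ/; /ə/ → [ə̃] after /n/ — a vowel is nasalised by an immediately preceding nasal consonant.
No change occurs in [ʎʊt͡si] because the vowel at the boundary is adjacent to an oral consonant, not a nasal (/i/ next to /t͡s/).
The vowel /e/ is adjacent to the preceding nasal /ɴ/, so it acquires [+nasal] and surfaces as [ẽ].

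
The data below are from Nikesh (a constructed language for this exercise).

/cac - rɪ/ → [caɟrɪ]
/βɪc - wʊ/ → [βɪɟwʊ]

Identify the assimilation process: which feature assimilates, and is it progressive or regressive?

The segment that alternates is /c/, which surfaces as [ɟ] when adjacent to /r/.
/c/ is voiceless while /r/ is voiced; the output [ɟ] is voiced, matching the trigger — so the feature that spreads is voicing.
Place and manner are unchanged, so the assimilation is partial, not total.
The same holds elsewhere in the data: /c/ → [ɟ] before /w/ (voiceless → voiced, matching voiced) — only voicing changes, and always toward the following segment.
Since the segment that changes precedes the conditioning segment, the assimilation is regressive.

regressive voicing assimilation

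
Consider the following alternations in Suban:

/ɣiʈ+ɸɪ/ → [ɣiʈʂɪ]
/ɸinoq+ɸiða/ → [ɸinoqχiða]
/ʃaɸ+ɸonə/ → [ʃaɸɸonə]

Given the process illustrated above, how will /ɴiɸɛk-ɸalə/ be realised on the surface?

The data show progressive place assimilation: /ɸ/ → [ʂ] after /ʈ/; /ɸ/ → [χ] after /q/. In each pair only place changes, matching the preceding consonant, while manner and voice stay constant.
Nothing changes in [ʃaɸɸonə]: there the adjacent consonants already agree in place (/ɸ/ and /ɸ/ are both bilabial), so this form is consistent with the same rule.
The rule targets /ɸ/ (voiceless bilabial fricative), which sits after the trigger /k/ (velar).
Changing only its place to velar gives [x] — the voiceless velar fricative.

[ɴiɸɛkxalə]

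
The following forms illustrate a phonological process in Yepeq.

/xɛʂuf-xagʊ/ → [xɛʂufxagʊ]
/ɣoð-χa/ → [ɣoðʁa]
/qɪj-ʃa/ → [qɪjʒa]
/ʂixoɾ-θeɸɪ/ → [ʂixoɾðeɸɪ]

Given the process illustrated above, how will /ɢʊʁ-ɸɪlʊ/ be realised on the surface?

The data show progressive voicing assimilation: /χ/ → [ʁ] after /ð/; /ʃ/ → [ʒ] after /j/; /θ/ → [ð] after /ɾ/. In each pair only voicing changes, matching the preceding consonant, while place and manner stay constant.
Nothing changes in [xɛʂufxagʊ]: there the adjacent consonants already agree in voicing (/x/ and /f/ are both voiceless), so this form is consistent with the same rule.
/ɸ/ is a voiceless bilabial fricative. The preceding trigger /ʁ/ is voiced, so /ɸ/ must become voiced as well.
The voiced bilabial fricative is [β], so /ɸ/ → [β].

[ɢʊʁβɪlʊ]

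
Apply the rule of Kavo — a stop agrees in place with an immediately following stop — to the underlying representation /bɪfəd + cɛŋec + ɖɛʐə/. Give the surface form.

The rule targets /d/ (voiced alveolar stop), which sits before the trigger /c/ (palatal).
A voiced palatal stop is [ɟ], so the surface segment is [ɟ].
The same rule applies at the second boundary: /c/ → [ʈ] next to /ɖ/.

[bɪfəɟcɛŋeʈɖɛʐə]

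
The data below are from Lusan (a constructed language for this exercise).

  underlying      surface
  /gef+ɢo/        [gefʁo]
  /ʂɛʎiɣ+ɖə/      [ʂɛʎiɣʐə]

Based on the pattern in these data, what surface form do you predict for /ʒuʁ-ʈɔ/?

[ʒuʁʂɔ]

The data show progressive manner assimilation: /ɢ/ → [ʁ] after /f/; /ɖ/ → [ʐ] after /ɣ/. In each pair only manner changes, matching the preceding consonant, while place and voice stay constant.
/ʈ/ is a voiceless retroflex stop. The preceding trigger /ʁ/ is a fricative, so /ʈ/ must become a fricative as well.
A voiceless retroflex fricative is [ʂ], so the surface segment is [ʂ].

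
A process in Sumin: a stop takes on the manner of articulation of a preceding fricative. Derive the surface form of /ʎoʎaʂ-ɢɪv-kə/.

[ʎoʎaʂʁɪvxə]

The rule targets /ɢ/ (voiced uvular stop), which sits after the trigger /ʂ/ (fricative).
The voiced uvular fricative is [ʁ], so /ɢ/ → [ʁ].
The same rule applies at the second boundary: /k/ → [x] next to /v/.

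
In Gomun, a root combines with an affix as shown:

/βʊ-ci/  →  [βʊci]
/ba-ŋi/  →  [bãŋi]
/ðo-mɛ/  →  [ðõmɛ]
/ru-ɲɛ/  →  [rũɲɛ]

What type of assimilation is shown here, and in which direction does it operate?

regressive nasality assimilation (vowel nasalisation)

The vowel /a/ surfaces as nasalised [ã] next to the following nasal /ŋ/ — it has acquired the [+nasal] feature of its neighbour.
Likewise in the remaining data: /o/ → [õ] before /m/; /u/ → [ũ] before /ɲ/ — each time a vowel is nasalised next to a following nasal.
No change occurs in [βʊci] because the vowel at the boundary is adjacent to an oral consonant, not a nasal (/ʊ/ next to /c/).
Because the conditioning nasal is to the right of the vowel that changes, the process is regressive (anticipatory).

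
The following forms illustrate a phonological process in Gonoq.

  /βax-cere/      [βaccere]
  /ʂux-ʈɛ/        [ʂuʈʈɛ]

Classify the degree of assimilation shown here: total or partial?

total assimilation

The segment that alternates is /x/, which surfaces as [c] when adjacent to /c/.
The output [c] is identical to the trigger /c/ — every feature (place, manner, voicing) has been copied — so this is total assimilation.
The other form behaves the same way: /x/ → [ʈ] before /ʈ/ — in each case the output is a copy of the following consonant.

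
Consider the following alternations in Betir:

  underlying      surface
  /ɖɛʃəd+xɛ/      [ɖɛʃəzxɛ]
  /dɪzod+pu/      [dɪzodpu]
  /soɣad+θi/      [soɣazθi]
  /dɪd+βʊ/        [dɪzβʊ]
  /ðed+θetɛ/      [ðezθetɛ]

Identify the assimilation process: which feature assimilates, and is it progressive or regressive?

regressive manner assimilation

The segment that alternates is /d/, which surfaces as [z] when adjacent to /x/.
The change stop → fricative matches the manner of the following /x/, identifying this as manner assimilation.
Place and voice are unchanged, so the assimilation is partial, not total.
The same holds elsewhere in the data: /d/ → [z] before /θ/ (stop → fricative, matching a fricative); /d/ → [z] before /β/ (stop → fricative, matching a fricative) — only manner changes, and always toward the following segment.
No alternation appears in [dɪzodpu]: there the adjacent consonants already agree in manner (/d/ and /p/ are both stops), so this form is consistent with the same rule.
The trigger is the following segment, so the direction is regressive (anticipatory).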